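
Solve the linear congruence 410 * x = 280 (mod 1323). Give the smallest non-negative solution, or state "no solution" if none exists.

First find gcd(410, 1323):
1323 = 3×410 + 93
410 = 4×93 + 38
93 = 2×38 + 17
38 = 2×17 + 4
17 = 4×4 + 1
4 = 4×1 + 0
gcd = 1, so a unique solution mod 1323 exists.
Back-substitute for the Bézout coefficients:
1 = 17 − 4·4
1 = −4·38 + 9·17
1 = 9·93 − 22·38
1 = −22·410 + 97·93
1 = 97·1323 − 313·410
So 410·(-313) ≡ 1 (mod 1323), giving 410⁻¹ ≡ 1010.
x ≡ 410⁻¹·280 ≡ 1010·280 ≡ 1001 (mod 1323).

1001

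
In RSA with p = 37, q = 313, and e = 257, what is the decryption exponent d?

φ(n) = (p−1)(q−1) = 36·312 = 11232.
Need d with 257·d ≡ 1 (mod 11232). Apply the extended Euclidean algorithm:
11232 = 43·257 + 181
257 = 1·181 + 76
181 = 2·76 + 29
76 = 2·29 + 18
29 = 1·18 + 11
18 = 1·11 + 7
11 = 1·7 + 4
7 = 1·4 + 3
4 = 1·3 + 1
3 = 3·1 + 0
Back-substitute:
1 = 4 − 3
1 = −7 + 2·4
1 = 2·11 − 3·7
1 = −3·18 + 5·11
1 = 5·29 − 8·18
1 = −8·76 + 21·29
1 = 21·181 − 50·76
1 = −50·257 + 71·181
1 = 71·11232 − 3103·257
So 257·(-3103) ≡ 1 (mod 11232), hence d ≡ -3103 ≡ 8129 (mod 11232).

8129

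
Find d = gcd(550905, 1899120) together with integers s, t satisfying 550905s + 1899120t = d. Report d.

15

Repeated division:
1899120 = 3·550905 + 246405
550905 = 2·246405 + 58095
246405 = 4·58095 + 14025
58095 = 4·14025 + 1995
14025 = 7·1995 + 60
1995 = 33·60 + 15
60 = 4·15 + 0
gcd(550905, 1899120) = 15.
Express as a combination:
15 = 1995 − 33·60
15 = −33·14025 + 232·1995
15 = 232·58095 − 961·14025
15 = −961·246405 + 4076·58095
15 = 4076·550905 − 9113·246405
15 = −9113·1899120 + 31415·550905
So 15 = (-9113)·1899120 + (31415)·550905.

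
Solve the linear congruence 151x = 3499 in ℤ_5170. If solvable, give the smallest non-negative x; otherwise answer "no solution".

2009

First find gcd(151, 5170):
5170 = 34·151 + 36
151 = 4·36 + 7
36 = 5·7 + 1
7 = 7·1 + 0
gcd = 1, so a unique solution mod 5170 exists.
Back-substitute for the Bézout coefficients:
1 = 36 − 5·7
1 = −5·151 + 21·36
1 = 21·5170 − 719·151
So 151·(-719) ≡ 1 (mod 5170), giving 151⁻¹ ≡ 4451.
x ≡ 151⁻¹·3499 ≡ 4451·3499 ≡ 2009 (mod 5170).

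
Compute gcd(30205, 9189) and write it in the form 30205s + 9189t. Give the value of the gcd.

Apply Euclid's algorithm to 30205 and 9189:
30205 = 3*9189 + 2638
9189 = 3*2638 + 1275
2638 = 2*1275 + 88
1275 = 14*88 + 43
88 = 2*43 + 2
43 = 21*2 + 1
2 = 2*1 + 0
gcd(30205, 9189) = 1.
Working backward:
1 = 43 − 21·2
1 = −21·88 + 43·43
1 = 43·1275 − 623·88
1 = −623·2638 + 1289·1275
1 = 1289·9189 − 4490·2638
1 = −4490·30205 + 14759·9189
So 1 = (-4490)·30205 + (14759)·9189.

1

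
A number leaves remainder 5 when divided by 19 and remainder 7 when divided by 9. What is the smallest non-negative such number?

Write x = 5 + 19·k. Then 19·k ≡ 7 − 5 ≡ 2 (mod 9).
Need 19⁻¹ mod 9. Extended Euclid on (9, 1):
9 = 9·1 + 0
19⁻¹ ≡ 1 (mod 9), so k ≡ 1·2 ≡ 2 (mod 9).
x = 5 + 19·2 = 43.

43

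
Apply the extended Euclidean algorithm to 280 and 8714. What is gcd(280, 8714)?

Euclidean algorithm:
8714 = 31×280 + 34
280 = 8×34 + 8
34 = 4×8 + 2
8 = 4×2 + 0
gcd(280, 8714) = 2.
Back-substituting:
2 = 34 − 4·8
2 = −4·280 + 33·34
2 = 33·8714 − 1027·280
So 2 = (33)·8714 + (-1027)·280.

2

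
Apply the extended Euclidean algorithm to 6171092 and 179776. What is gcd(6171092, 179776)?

Euclidean algorithm:
6171092 = 34·179776 + 58708
179776 = 3·58708 + 3652
58708 = 16·3652 + 276
3652 = 13·276 + 64
276 = 4·64 + 20
64 = 3·20 + 4
20 = 5·4 + 0
gcd(6171092, 179776) = 4.
Back-substituting:
4 = 64 − 3·20
4 = −3·276 + 13·64
4 = 13·3652 − 172·276
4 = −172·58708 + 2765·3652
4 = 2765·179776 − 8467·58708
4 = −8467·6171092 + 290643·179776
So 4 = (-8467)·6171092 + (290643)·179776.

4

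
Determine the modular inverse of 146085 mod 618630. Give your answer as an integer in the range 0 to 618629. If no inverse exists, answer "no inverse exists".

Compute gcd(146085, 618630):
618630 = 4×146085 + 34290
146085 = 4×34290 + 8925
34290 = 3×8925 + 7515
8925 = 1×7515 + 1410
7515 = 5×1410 + 465
1410 = 3×465 + 15
465 = 31×15 + 0
gcd(146085, 618630) = 15 ≠ 1, so 146085 has no multiplicative inverse modulo 618630.

no inverse exists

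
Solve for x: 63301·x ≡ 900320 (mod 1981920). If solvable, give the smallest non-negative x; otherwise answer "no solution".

83360

First find gcd(63301, 1981920):
1981920 = 31*63301 + 19589
63301 = 3*19589 + 4534
19589 = 4*4534 + 1453
4534 = 3*1453 + 175
1453 = 8*175 + 53
175 = 3*53 + 16
53 = 3*16 + 5
16 = 3*5 + 1
5 = 5*1 + 0
gcd = 1, so a unique solution mod 1981920 exists.
Back-substitute for the Bézout coefficients:
1 = 16 − 3·5
1 = −3·53 + 10·16
1 = 10·175 − 33·53
1 = −33·1453 + 274·175
1 = 274·4534 − 855·1453
1 = −855·19589 + 3694·4534
1 = 3694·63301 − 11937·19589
1 = −11937·1981920 + 373741·63301
So 63301·(373741) ≡ 1 (mod 1981920), giving 63301⁻¹ ≡ 373741.
x ≡ 63301⁻¹·900320 ≡ 373741·900320 ≡ 83360 (mod 1981920).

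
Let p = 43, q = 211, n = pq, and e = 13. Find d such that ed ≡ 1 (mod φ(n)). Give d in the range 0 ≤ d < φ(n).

1357

φ(n) = (p−1)(q−1) = 42·210 = 8820.
Need d with 13·d ≡ 1 (mod 8820). Apply the extended Euclidean algorithm:
8820 = 678×13 + 6
13 = 2×6 + 1
6 = 6×1 + 0
Back-substitute:
1 = 13 − 2·6
1 = −2·8820 + 1357·13
So 13·1357 ≡ 1 (mod 8820), hence d = 1357.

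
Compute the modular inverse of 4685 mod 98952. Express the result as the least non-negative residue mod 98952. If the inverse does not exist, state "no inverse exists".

23909

gcd(98952, 4685) by repeated division:
98952 = 21×4685 + 567
4685 = 8×567 + 149
567 = 3×149 + 120
149 = 1×120 + 29
120 = 4×29 + 4
29 = 7×4 + 1
4 = 4×1 + 0
The gcd is 1. Working backward:
1 = 29 − 7·4
1 = −7·120 + 29·29
1 = 29·149 − 36·120
1 = −36·567 + 137·149
1 = 137·4685 − 1132·567
1 = −1132·98952 + 23909·4685
So 4685·23909 ≡ 1 (mod 98952).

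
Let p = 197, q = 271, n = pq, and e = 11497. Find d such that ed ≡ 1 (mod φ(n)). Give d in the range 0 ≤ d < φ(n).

φ(n) = (p−1)(q−1) = 196·270 = 52920.
Need d with 11497·d ≡ 1 (mod 52920). Apply the extended Euclidean algorithm:
52920 = 4·11497 + 6932
11497 = 1·6932 + 4565
6932 = 1·4565 + 2367
4565 = 1·2367 + 2198
2367 = 1·2198 + 169
2198 = 13·169 + 1
169 = 169·1 + 0
Back-substitute:
1 = 2198 − 13·169
1 = −13·2367 + 14·2198
1 = 14·4565 − 27·2367
1 = −27·6932 + 41·4565
1 = 41·11497 − 68·6932
1 = −68·52920 + 313·11497
So 11497·313 ≡ 1 (mod 52920), hence d = 313.

313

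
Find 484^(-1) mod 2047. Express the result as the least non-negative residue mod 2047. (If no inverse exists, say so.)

461

Extended Euclidean algorithm:
2047 = 4×484 + 111
484 = 4×111 + 40
111 = 2×40 + 31
40 = 1×31 + 9
31 = 3×9 + 4
9 = 2×4 + 1
4 = 4×1 + 0
gcd = 1, so the inverse exists. Back-substitute:
1 = 9 − 2·4
1 = −2·31 + 7·9
1 = 7·40 − 9·31
1 = −9·111 + 25·40
1 = 25·484 − 109·111
1 = −109·2047 + 461·484
So 484·461 ≡ 1 (mod 2047).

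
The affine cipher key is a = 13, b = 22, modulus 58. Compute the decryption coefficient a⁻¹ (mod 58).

9

Extended Euclidean algorithm:
58 = 4·13 + 6
13 = 2·6 + 1
6 = 6·1 + 0
The gcd is 1. Working backward:
1 = 13 − 2·6
1 = −2·58 + 9·13
So 13·9 ≡ 1 (mod 58).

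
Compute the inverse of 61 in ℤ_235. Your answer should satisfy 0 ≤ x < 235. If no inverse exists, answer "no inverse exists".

131

Extended Euclidean algorithm:
235 = 3·61 + 52
61 = 1·52 + 9
52 = 5·9 + 7
9 = 1·7 + 2
7 = 3·2 + 1
2 = 2·1 + 0
gcd = 1, so the inverse exists. Back-substitute:
1 = 7 − 3·2
1 = −3·9 + 4·7
1 = 4·52 − 23·9
1 = −23·61 + 27·52
1 = 27·235 − 104·61
Hence 61⁻¹ ≡ -104 ≡ 131 (mod 235).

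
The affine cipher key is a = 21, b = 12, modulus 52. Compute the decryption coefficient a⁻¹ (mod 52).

Extended Euclidean algorithm:
52 = 2*21 + 10
21 = 2*10 + 1
10 = 10*1 + 0
gcd = 1, so the inverse exists. Back-substitute:
1 = 21 − 2·10
1 = −2·52 + 5·21
So 21·5 ≡ 1 (mod 52).

5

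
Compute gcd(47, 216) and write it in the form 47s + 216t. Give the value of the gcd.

Apply Euclid's algorithm to 216 and 47:
216 = 4·47 + 28
47 = 1·28 + 19
28 = 1·19 + 9
19 = 2·9 + 1
9 = 9·1 + 0
gcd(47, 216) = 1.
Express as a combination:
1 = 19 − 2·9
1 = −2·28 + 3·19
1 = 3·47 − 5·28
1 = −5·216 + 23·47
So 1 = (-5)·216 + (23)·47.

1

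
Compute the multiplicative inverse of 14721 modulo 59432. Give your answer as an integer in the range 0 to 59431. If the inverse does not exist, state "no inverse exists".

49129

gcd(59432, 14721) by repeated division:
59432 = 4×14721 + 548
14721 = 26×548 + 473
548 = 1×473 + 75
473 = 6×75 + 23
75 = 3×23 + 6
23 = 3×6 + 5
6 = 1×5 + 1
5 = 5×1 + 0
Since gcd(14721, 59432) = 1, back-substitute to write 1 as a combination:
1 = 6 − 5
1 = −23 + 4·6
1 = 4·75 − 13·23
1 = −13·473 + 82·75
1 = 82·548 − 95·473
1 = −95·14721 + 2552·548
1 = 2552·59432 − 10303·14721
Thus 14721·(-10303) ≡ 1 (mod 59432); reducing, -10303 mod 59432 = 49129.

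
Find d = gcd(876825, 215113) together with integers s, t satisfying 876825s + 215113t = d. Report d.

1

Euclidean algorithm:
876825 = 4×215113 + 16373
215113 = 13×16373 + 2264
16373 = 7×2264 + 525
2264 = 4×525 + 164
525 = 3×164 + 33
164 = 4×33 + 32
33 = 1×32 + 1
32 = 32×1 + 0
gcd(876825, 215113) = 1.
Working backward:
1 = 33 − 32
1 = −164 + 5·33
1 = 5·525 − 16·164
1 = −16·2264 + 69·525
1 = 69·16373 − 499·2264
1 = −499·215113 + 6556·16373
1 = 6556·876825 − 26723·215113
So 1 = (6556)·876825 + (-26723)·215113.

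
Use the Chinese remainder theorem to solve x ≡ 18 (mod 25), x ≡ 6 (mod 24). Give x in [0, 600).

318

Write x = 18 + 25·k. Then 25·k ≡ 6 − 18 ≡ 12 (mod 24).
Need 25⁻¹ mod 24. Extended Euclid on (24, 1):
24 = 24×1 + 0
25⁻¹ ≡ 1 (mod 24), so k ≡ 1·12 ≡ 12 (mod 24).
x = 18 + 25·12 = 318.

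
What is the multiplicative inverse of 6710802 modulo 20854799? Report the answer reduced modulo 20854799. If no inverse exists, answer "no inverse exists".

no inverse exists

Compute gcd(6710802, 20854799):
20854799 = 3×6710802 + 722393
6710802 = 9×722393 + 209265
722393 = 3×209265 + 94598
209265 = 2×94598 + 20069
94598 = 4×20069 + 14322
20069 = 1×14322 + 5747
14322 = 2×5747 + 2828
5747 = 2×2828 + 91
2828 = 31×91 + 7
91 = 13×7 + 0
gcd(6710802, 20854799) = 7 ≠ 1, so 6710802 has no multiplicative inverse modulo 20854799.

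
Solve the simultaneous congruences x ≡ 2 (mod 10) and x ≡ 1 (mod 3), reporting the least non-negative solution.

Write x = 2 + 10·k. Then 10·k ≡ 1 − 2 ≡ 2 (mod 3).
Need 10⁻¹ mod 3. Extended Euclid on (3, 1):
3 = 3·1 + 0
10⁻¹ ≡ 1 (mod 3), so k ≡ 1·2 ≡ 2 (mod 3).
x = 2 + 10·2 = 22.

22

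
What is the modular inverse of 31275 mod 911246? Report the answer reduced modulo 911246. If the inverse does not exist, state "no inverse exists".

gcd(911246, 31275) by repeated division:
911246 = 29×31275 + 4271
31275 = 7×4271 + 1378
4271 = 3×1378 + 137
1378 = 10×137 + 8
137 = 17×8 + 1
8 = 8×1 + 0
The gcd is 1. Working backward:
1 = 137 − 17·8
1 = −17·1378 + 171·137
1 = 171·4271 − 530·1378
1 = −530·31275 + 3881·4271
1 = 3881·911246 − 113079·31275
Hence 31275⁻¹ ≡ -113079 ≡ 798167 (mod 911246).

798167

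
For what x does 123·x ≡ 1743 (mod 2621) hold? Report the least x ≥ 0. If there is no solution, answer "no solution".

1037

First find gcd(123, 2621):
2621 = 21·123 + 38
123 = 3·38 + 9
38 = 4·9 + 2
9 = 4·2 + 1
2 = 2·1 + 0
gcd = 1, so a unique solution mod 2621 exists.
Back-substitute for the Bézout coefficients:
1 = 9 − 4·2
1 = −4·38 + 17·9
1 = 17·123 − 55·38
1 = −55·2621 + 1172·123
So 123·(1172) ≡ 1 (mod 2621), giving 123⁻¹ ≡ 1172.
x ≡ 123⁻¹·1743 ≡ 1172·1743 ≡ 1037 (mod 2621).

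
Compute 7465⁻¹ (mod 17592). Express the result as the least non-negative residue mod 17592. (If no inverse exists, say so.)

gcd(17592, 7465) by repeated division:
17592 = 2*7465 + 2662
7465 = 2*2662 + 2141
2662 = 1*2141 + 521
2141 = 4*521 + 57
521 = 9*57 + 8
57 = 7*8 + 1
8 = 8*1 + 0
Since gcd(7465, 17592) = 1, back-substitute to write 1 as a combination:
1 = 57 − 7·8
1 = −7·521 + 64·57
1 = 64·2141 − 263·521
1 = −263·2662 + 327·2141
1 = 327·7465 − 917·2662
1 = −917·17592 + 2161·7465
So 7465·2161 ≡ 1 (mod 17592).

2161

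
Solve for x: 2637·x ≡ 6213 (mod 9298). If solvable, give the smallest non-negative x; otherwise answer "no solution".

First find gcd(2637, 9298):
9298 = 3*2637 + 1387
2637 = 1*1387 + 1250
1387 = 1*1250 + 137
1250 = 9*137 + 17
137 = 8*17 + 1
17 = 17*1 + 0
gcd = 1, so a unique solution mod 9298 exists.
Back-substitute for the Bézout coefficients:
1 = 137 − 8·17
1 = −8·1250 + 73·137
1 = 73·1387 − 81·1250
1 = −81·2637 + 154·1387
1 = 154·9298 − 543·2637
So 2637·(-543) ≡ 1 (mod 9298), giving 2637⁻¹ ≡ 8755.
x ≡ 2637⁻¹·6213 ≡ 8755·6213 ≡ 1515 (mod 9298).

1515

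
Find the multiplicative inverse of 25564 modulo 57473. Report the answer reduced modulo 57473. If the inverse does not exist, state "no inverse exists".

Extended Euclidean algorithm:
57473 = 2*25564 + 6345
25564 = 4*6345 + 184
6345 = 34*184 + 89
184 = 2*89 + 6
89 = 14*6 + 5
6 = 1*5 + 1
5 = 5*1 + 0
The gcd is 1. Working backward:
1 = 6 − 5
1 = −89 + 15·6
1 = 15·184 − 31·89
1 = −31·6345 + 1069·184
1 = 1069·25564 − 4307·6345
1 = −4307·57473 + 9683·25564
So 25564·9683 ≡ 1 (mod 57473).

9683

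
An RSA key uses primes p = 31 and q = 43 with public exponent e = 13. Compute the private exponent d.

97

φ(n) = (p−1)(q−1) = 30·42 = 1260.
Need d with 13·d ≡ 1 (mod 1260). Apply the extended Euclidean algorithm:
1260 = 96·13 + 12
13 = 1·12 + 1
12 = 12·1 + 0
Back-substitute:
1 = 13 − 12
1 = −1260 + 97·13
So 13·97 ≡ 1 (mod 1260), hence d = 97.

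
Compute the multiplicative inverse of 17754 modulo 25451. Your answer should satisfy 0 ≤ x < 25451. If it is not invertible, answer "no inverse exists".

23801

Extended Euclidean algorithm:
25451 = 1×17754 + 7697
17754 = 2×7697 + 2360
7697 = 3×2360 + 617
2360 = 3×617 + 509
617 = 1×509 + 108
509 = 4×108 + 77
108 = 1×77 + 31
77 = 2×31 + 15
31 = 2×15 + 1
15 = 15×1 + 0
The gcd is 1. Working backward:
1 = 31 − 2·15
1 = −2·77 + 5·31
1 = 5·108 − 7·77
1 = −7·509 + 33·108
1 = 33·617 − 40·509
1 = −40·2360 + 153·617
1 = 153·7697 − 499·2360
1 = −499·17754 + 1151·7697
1 = 1151·25451 − 1650·17754
Thus 17754·(-1650) ≡ 1 (mod 25451); reducing, -1650 mod 25451 = 23801.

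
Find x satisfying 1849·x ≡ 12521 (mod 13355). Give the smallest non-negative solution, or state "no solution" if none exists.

79

First find gcd(1849, 13355):
13355 = 7·1849 + 412
1849 = 4·412 + 201
412 = 2·201 + 10
201 = 20·10 + 1
10 = 10·1 + 0
gcd = 1, so a unique solution mod 13355 exists.
Back-substitute for the Bézout coefficients:
1 = 201 − 20·10
1 = −20·412 + 41·201
1 = 41·1849 − 184·412
1 = −184·13355 + 1329·1849
So 1849·(1329) ≡ 1 (mod 13355), giving 1849⁻¹ ≡ 1329.
x ≡ 1849⁻¹·12521 ≡ 1329·12521 ≡ 79 (mod 13355).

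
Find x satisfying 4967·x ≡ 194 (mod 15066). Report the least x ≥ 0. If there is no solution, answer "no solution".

14332

First find gcd(4967, 15066):
15066 = 3*4967 + 165
4967 = 30*165 + 17
165 = 9*17 + 12
17 = 1*12 + 5
12 = 2*5 + 2
5 = 2*2 + 1
2 = 2*1 + 0
gcd = 1, so a unique solution mod 15066 exists.
Back-substitute for the Bézout coefficients:
1 = 5 − 2·2
1 = −2·12 + 5·5
1 = 5·17 − 7·12
1 = −7·165 + 68·17
1 = 68·4967 − 2047·165
1 = −2047·15066 + 6209·4967
So 4967·(6209) ≡ 1 (mod 15066), giving 4967⁻¹ ≡ 6209.
x ≡ 4967⁻¹·194 ≡ 6209·194 ≡ 14332 (mod 15066).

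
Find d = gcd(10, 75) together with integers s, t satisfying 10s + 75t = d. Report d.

5

Repeated division:
75 = 7×10 + 5
10 = 2×5 + 0
gcd(10, 75) = 5.
Working backward:
5 = 75 − 7·10
So 5 = (1)·75 + (-7)·10.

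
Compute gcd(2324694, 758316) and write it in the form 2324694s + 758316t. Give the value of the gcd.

Apply Euclid's algorithm to 2324694 and 758316:
2324694 = 3×758316 + 49746
758316 = 15×49746 + 12126
49746 = 4×12126 + 1242
12126 = 9×1242 + 948
1242 = 1×948 + 294
948 = 3×294 + 66
294 = 4×66 + 30
66 = 2×30 + 6
30 = 5×6 + 0
gcd(2324694, 758316) = 6.
Express as a combination:
6 = 66 − 2·30
6 = −2·294 + 9·66
6 = 9·948 − 29·294
6 = −29·1242 + 38·948
6 = 38·12126 − 371·1242
6 = −371·49746 + 1522·12126
6 = 1522·758316 − 23201·49746
6 = −23201·2324694 + 71125·758316
So 6 = (-23201)·2324694 + (71125)·758316.

6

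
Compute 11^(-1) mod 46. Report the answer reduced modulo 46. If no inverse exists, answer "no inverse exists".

Apply the Euclidean algorithm to 46 and 11:
46 = 4×11 + 2
11 = 5×2 + 1
2 = 2×1 + 0
Since gcd(11, 46) = 1, back-substitute to write 1 as a combination:
1 = 11 − 5·2
1 = −5·46 + 21·11
So 11·21 ≡ 1 (mod 46).

21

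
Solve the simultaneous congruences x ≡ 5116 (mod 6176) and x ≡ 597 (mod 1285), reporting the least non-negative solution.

Write x = 5116 + 6176·k. Then 6176·k ≡ 597 − 5116 ≡ 621 (mod 1285).
Need 6176⁻¹ mod 1285. Extended Euclid on (1285, 1036):
1285 = 1·1036 + 249
1036 = 4·249 + 40
249 = 6·40 + 9
40 = 4·9 + 4
9 = 2·4 + 1
4 = 4·1 + 0
Back-substitute:
1 = 9 − 2·4
1 = −2·40 + 9·9
1 = 9·249 − 56·40
1 = −56·1036 + 233·249
1 = 233·1285 − 289·1036
6176⁻¹ ≡ 996 (mod 1285), so k ≡ 996·621 ≡ 431 (mod 1285).
x = 5116 + 6176·431 = 2666972.

2666972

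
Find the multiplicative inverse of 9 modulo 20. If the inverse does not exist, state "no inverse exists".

9

gcd(20, 9) by repeated division:
20 = 2×9 + 2
9 = 4×2 + 1
2 = 2×1 + 0
The gcd is 1. Working backward:
1 = 9 − 4·2
1 = −4·20 + 9·9
So 9·9 ≡ 1 (mod 20).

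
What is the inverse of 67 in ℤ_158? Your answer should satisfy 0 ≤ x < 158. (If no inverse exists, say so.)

125

Apply the Euclidean algorithm to 158 and 67:
158 = 2·67 + 24
67 = 2·24 + 19
24 = 1·19 + 5
19 = 3·5 + 4
5 = 1·4 + 1
4 = 4·1 + 0
gcd = 1, so the inverse exists. Back-substitute:
1 = 5 − 4
1 = −19 + 4·5
1 = 4·24 − 5·19
1 = −5·67 + 14·24
1 = 14·158 − 33·67
Hence 67⁻¹ ≡ -33 ≡ 125 (mod 158).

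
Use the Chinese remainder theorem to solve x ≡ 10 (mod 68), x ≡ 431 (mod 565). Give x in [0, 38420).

Write x = 10 + 68·k. Then 68·k ≡ 431 − 10 ≡ 421 (mod 565).
Need 68⁻¹ mod 565. Extended Euclid on (565, 68):
565 = 8·68 + 21
68 = 3·21 + 5
21 = 4·5 + 1
5 = 5·1 + 0
Back-substitute:
1 = 21 − 4·5
1 = −4·68 + 13·21
1 = 13·565 − 108·68
68⁻¹ ≡ 457 (mod 565), so k ≡ 457·421 ≡ 297 (mod 565).
x = 10 + 68·297 = 20206.

20206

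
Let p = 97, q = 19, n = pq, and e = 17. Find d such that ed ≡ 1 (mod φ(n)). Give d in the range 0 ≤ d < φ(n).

305

φ(n) = (p−1)(q−1) = 96·18 = 1728.
Need d with 17·d ≡ 1 (mod 1728). Apply the extended Euclidean algorithm:
1728 = 101·17 + 11
17 = 1·11 + 6
11 = 1·6 + 5
6 = 1·5 + 1
5 = 5·1 + 0
Back-substitute:
1 = 6 − 5
1 = −11 + 2·6
1 = 2·17 − 3·11
1 = −3·1728 + 305·17
So 17·305 ≡ 1 (mod 1728), hence d = 305.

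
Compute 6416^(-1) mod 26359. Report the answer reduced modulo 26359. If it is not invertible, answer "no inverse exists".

16536

gcd(26359, 6416) by repeated division:
26359 = 4×6416 + 695
6416 = 9×695 + 161
695 = 4×161 + 51
161 = 3×51 + 8
51 = 6×8 + 3
8 = 2×3 + 2
3 = 1×2 + 1
2 = 2×1 + 0
Since gcd(6416, 26359) = 1, back-substitute to write 1 as a combination:
1 = 3 − 2
1 = −8 + 3·3
1 = 3·51 − 19·8
1 = −19·161 + 60·51
1 = 60·695 − 259·161
1 = −259·6416 + 2391·695
1 = 2391·26359 − 9823·6416
Hence 6416⁻¹ ≡ -9823 ≡ 16536 (mod 26359).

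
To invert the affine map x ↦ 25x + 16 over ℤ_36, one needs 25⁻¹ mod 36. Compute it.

Extended Euclidean algorithm:
36 = 1×25 + 11
25 = 2×11 + 3
11 = 3×3 + 2
3 = 1×2 + 1
2 = 2×1 + 0
Since gcd(25, 36) = 1, back-substitute to write 1 as a combination:
1 = 3 − 2
1 = −11 + 4·3
1 = 4·25 − 9·11
1 = −9·36 + 13·25
So 25·13 ≡ 1 (mod 36).

13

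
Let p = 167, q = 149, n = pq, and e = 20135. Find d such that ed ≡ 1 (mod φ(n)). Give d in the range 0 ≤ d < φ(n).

φ(n) = (p−1)(q−1) = 166·148 = 24568.
Need d with 20135·d ≡ 1 (mod 24568). Apply the extended Euclidean algorithm:
24568 = 1*20135 + 4433
20135 = 4*4433 + 2403
4433 = 1*2403 + 2030
2403 = 1*2030 + 373
2030 = 5*373 + 165
373 = 2*165 + 43
165 = 3*43 + 36
43 = 1*36 + 7
36 = 5*7 + 1
7 = 7*1 + 0
Back-substitute:
1 = 36 − 5·7
1 = −5·43 + 6·36
1 = 6·165 − 23·43
1 = −23·373 + 52·165
1 = 52·2030 − 283·373
1 = −283·2403 + 335·2030
1 = 335·4433 − 618·2403
1 = −618·20135 + 2807·4433
1 = 2807·24568 − 3425·20135
So 20135·(-3425) ≡ 1 (mod 24568), hence d ≡ -3425 ≡ 21143 (mod 24568).

21143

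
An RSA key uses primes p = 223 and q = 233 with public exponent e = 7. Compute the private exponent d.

φ(n) = (p−1)(q−1) = 222·232 = 51504.
Need d with 7·d ≡ 1 (mod 51504). Apply the extended Euclidean algorithm:
51504 = 7357×7 + 5
7 = 1×5 + 2
5 = 2×2 + 1
2 = 2×1 + 0
Back-substitute:
1 = 5 − 2·2
1 = −2·7 + 3·5
1 = 3·51504 − 22073·7
So 7·(-22073) ≡ 1 (mod 51504), hence d ≡ -22073 ≡ 29431 (mod 51504).

29431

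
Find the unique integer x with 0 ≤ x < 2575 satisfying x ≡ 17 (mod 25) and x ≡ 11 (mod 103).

217

Write x = 17 + 25·k. Then 25·k ≡ 11 − 17 ≡ 97 (mod 103).
Need 25⁻¹ mod 103. Extended Euclid on (103, 25):
103 = 4×25 + 3
25 = 8×3 + 1
3 = 3×1 + 0
Back-substitute:
1 = 25 − 8·3
1 = −8·103 + 33·25
25⁻¹ ≡ 33 (mod 103), so k ≡ 33·97 ≡ 8 (mod 103).
x = 17 + 25·8 = 217.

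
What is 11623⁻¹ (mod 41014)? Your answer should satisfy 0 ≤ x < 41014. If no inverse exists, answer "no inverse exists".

31483

Extended Euclidean algorithm:
41014 = 3*11623 + 6145
11623 = 1*6145 + 5478
6145 = 1*5478 + 667
5478 = 8*667 + 142
667 = 4*142 + 99
142 = 1*99 + 43
99 = 2*43 + 13
43 = 3*13 + 4
13 = 3*4 + 1
4 = 4*1 + 0
Since gcd(11623, 41014) = 1, back-substitute to write 1 as a combination:
1 = 13 − 3·4
1 = −3·43 + 10·13
1 = 10·99 − 23·43
1 = −23·142 + 33·99
1 = 33·667 − 155·142
1 = −155·5478 + 1273·667
1 = 1273·6145 − 1428·5478
1 = −1428·11623 + 2701·6145
1 = 2701·41014 − 9531·11623
Thus 11623·(-9531) ≡ 1 (mod 41014); reducing, -9531 mod 41014 = 31483.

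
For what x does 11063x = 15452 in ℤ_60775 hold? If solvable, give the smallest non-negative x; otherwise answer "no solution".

gcd(11063, 60775):
60775 = 5×11063 + 5460
11063 = 2×5460 + 143
5460 = 38×143 + 26
143 = 5×26 + 13
26 = 2×13 + 0
gcd = 13, but 13 ∤ 15452, so the congruence has no solution.

no solution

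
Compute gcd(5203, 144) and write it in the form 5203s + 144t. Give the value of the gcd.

1

Repeated division:
5203 = 36*144 + 19
144 = 7*19 + 11
19 = 1*11 + 8
11 = 1*8 + 3
8 = 2*3 + 2
3 = 1*2 + 1
2 = 2*1 + 0
gcd(5203, 144) = 1.
Express as a combination:
1 = 3 − 2
1 = −8 + 3·3
1 = 3·11 − 4·8
1 = −4·19 + 7·11
1 = 7·144 − 53·19
1 = −53·5203 + 1915·144
So 1 = (-53)·5203 + (1915)·144.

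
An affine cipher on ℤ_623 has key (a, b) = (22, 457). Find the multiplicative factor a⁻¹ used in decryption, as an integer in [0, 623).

gcd(623, 22) by repeated division:
623 = 28*22 + 7
22 = 3*7 + 1
7 = 7*1 + 0
The gcd is 1. Working backward:
1 = 22 − 3·7
1 = −3·623 + 85·22
So 22·85 ≡ 1 (mod 623).

85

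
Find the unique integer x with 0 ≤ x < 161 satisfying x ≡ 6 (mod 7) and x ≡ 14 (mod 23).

Write x = 6 + 7·k. Then 7·k ≡ 14 − 6 ≡ 8 (mod 23).
Need 7⁻¹ mod 23. Extended Euclid on (23, 7):
23 = 3*7 + 2
7 = 3*2 + 1
2 = 2*1 + 0
Back-substitute:
1 = 7 − 3·2
1 = −3·23 + 10·7
7⁻¹ ≡ 10 (mod 23), so k ≡ 10·8 ≡ 11 (mod 23).
x = 6 + 7·11 = 83.

83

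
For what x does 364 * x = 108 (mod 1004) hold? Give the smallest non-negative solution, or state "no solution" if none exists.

152

First find gcd(364, 1004):
1004 = 2·364 + 276
364 = 1·276 + 88
276 = 3·88 + 12
88 = 7·12 + 4
12 = 3·4 + 0
gcd = 4 and 4 | 108, so solutions exist. Divide through by 4: 91x ≡ 27 (mod 251).
Now find 91⁻¹ mod 251:
251 = 2×91 + 69
91 = 1×69 + 22
69 = 3×22 + 3
22 = 7×3 + 1
3 = 3×1 + 0
Back-substitute:
1 = 22 − 7·3
1 = −7·69 + 22·22
1 = 22·91 − 29·69
1 = −29·251 + 80·91
So 91⁻¹ ≡ 80 (mod 251).
Then x ≡ 80·27 ≡ 152 (mod 251); the smallest non-negative solution is x = 152.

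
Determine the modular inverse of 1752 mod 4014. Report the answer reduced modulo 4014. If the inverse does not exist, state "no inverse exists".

Compute gcd(1752, 4014):
4014 = 2*1752 + 510
1752 = 3*510 + 222
510 = 2*222 + 66
222 = 3*66 + 24
66 = 2*24 + 18
24 = 1*18 + 6
18 = 3*6 + 0
gcd(1752, 4014) = 6 ≠ 1, so 1752 has no multiplicative inverse modulo 4014.

no inverse exists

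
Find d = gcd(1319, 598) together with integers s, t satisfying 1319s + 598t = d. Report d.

1

Apply Euclid's algorithm to 1319 and 598:
1319 = 2×598 + 123
598 = 4×123 + 106
123 = 1×106 + 17
106 = 6×17 + 4
17 = 4×4 + 1
4 = 4×1 + 0
gcd(1319, 598) = 1.
Working backward:
1 = 17 − 4·4
1 = −4·106 + 25·17
1 = 25·123 − 29·106
1 = −29·598 + 141·123
1 = 141·1319 − 311·598
So 1 = (141)·1319 + (-311)·598.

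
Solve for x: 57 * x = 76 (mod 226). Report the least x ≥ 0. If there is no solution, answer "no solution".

152

First find gcd(57, 226):
226 = 3*57 + 55
57 = 1*55 + 2
55 = 27*2 + 1
2 = 2*1 + 0
gcd = 1, so a unique solution mod 226 exists.
Back-substitute for the Bézout coefficients:
1 = 55 − 27·2
1 = −27·57 + 28·55
1 = 28·226 − 111·57
So 57·(-111) ≡ 1 (mod 226), giving 57⁻¹ ≡ 115.
x ≡ 57⁻¹·76 ≡ 115·76 ≡ 152 (mod 226).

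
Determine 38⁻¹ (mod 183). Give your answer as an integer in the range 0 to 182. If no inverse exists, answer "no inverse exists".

Extended Euclidean algorithm:
183 = 4·38 + 31
38 = 1·31 + 7
31 = 4·7 + 3
7 = 2·3 + 1
3 = 3·1 + 0
gcd = 1, so the inverse exists. Back-substitute:
1 = 7 − 2·3
1 = −2·31 + 9·7
1 = 9·38 − 11·31
1 = −11·183 + 53·38
So 38·53 ≡ 1 (mod 183).

53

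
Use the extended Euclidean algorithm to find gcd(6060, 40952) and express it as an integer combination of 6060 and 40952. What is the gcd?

4

Apply Euclid's algorithm to 40952 and 6060:
40952 = 6·6060 + 4592
6060 = 1·4592 + 1468
4592 = 3·1468 + 188
1468 = 7·188 + 152
188 = 1·152 + 36
152 = 4·36 + 8
36 = 4·8 + 4
8 = 2·4 + 0
gcd(6060, 40952) = 4.
Express as a combination:
4 = 36 − 4·8
4 = −4·152 + 17·36
4 = 17·188 − 21·152
4 = −21·1468 + 164·188
4 = 164·4592 − 513·1468
4 = −513·6060 + 677·4592
4 = 677·40952 − 4575·6060
So 4 = (677)·40952 + (-4575)·6060.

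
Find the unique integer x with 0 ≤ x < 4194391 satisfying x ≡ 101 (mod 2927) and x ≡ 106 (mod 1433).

Write x = 101 + 2927·k. Then 2927·k ≡ 106 − 101 ≡ 5 (mod 1433).
Need 2927⁻¹ mod 1433. Extended Euclid on (1433, 61):
1433 = 23*61 + 30
61 = 2*30 + 1
30 = 30*1 + 0
Back-substitute:
1 = 61 − 2·30
1 = −2·1433 + 47·61
2927⁻¹ ≡ 47 (mod 1433), so k ≡ 47·5 ≡ 235 (mod 1433).
x = 101 + 2927·235 = 687946.

687946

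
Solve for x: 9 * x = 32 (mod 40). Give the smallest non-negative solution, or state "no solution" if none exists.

First find gcd(9, 40):
40 = 4·9 + 4
9 = 2·4 + 1
4 = 4·1 + 0
gcd = 1, so a unique solution mod 40 exists.
Back-substitute for the Bézout coefficients:
1 = 9 − 2·4
1 = −2·40 + 9·9
So 9·(9) ≡ 1 (mod 40), giving 9⁻¹ ≡ 9.
x ≡ 9⁻¹·32 ≡ 9·32 ≡ 8 (mod 40).

8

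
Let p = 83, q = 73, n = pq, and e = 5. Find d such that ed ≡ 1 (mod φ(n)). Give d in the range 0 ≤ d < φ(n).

1181

φ(n) = (p−1)(q−1) = 82·72 = 5904.
Need d with 5·d ≡ 1 (mod 5904). Apply the extended Euclidean algorithm:
5904 = 1180×5 + 4
5 = 1×4 + 1
4 = 4×1 + 0
Back-substitute:
1 = 5 − 4
1 = −5904 + 1181·5
So 5·1181 ≡ 1 (mod 5904), hence d = 1181.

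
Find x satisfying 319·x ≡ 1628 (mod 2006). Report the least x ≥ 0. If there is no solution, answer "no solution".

766

First find gcd(319, 2006):
2006 = 6×319 + 92
319 = 3×92 + 43
92 = 2×43 + 6
43 = 7×6 + 1
6 = 6×1 + 0
gcd = 1, so a unique solution mod 2006 exists.
Back-substitute for the Bézout coefficients:
1 = 43 − 7·6
1 = −7·92 + 15·43
1 = 15·319 − 52·92
1 = −52·2006 + 327·319
So 319·(327) ≡ 1 (mod 2006), giving 319⁻¹ ≡ 327.
x ≡ 319⁻¹·1628 ≡ 327·1628 ≡ 766 (mod 2006).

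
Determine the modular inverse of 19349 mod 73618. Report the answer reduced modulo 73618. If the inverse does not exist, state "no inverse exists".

2085

Apply the Euclidean algorithm to 73618 and 19349:
73618 = 3·19349 + 15571
19349 = 1·15571 + 3778
15571 = 4·3778 + 459
3778 = 8·459 + 106
459 = 4·106 + 35
106 = 3·35 + 1
35 = 35·1 + 0
gcd = 1, so the inverse exists. Back-substitute:
1 = 106 − 3·35
1 = −3·459 + 13·106
1 = 13·3778 − 107·459
1 = −107·15571 + 441·3778
1 = 441·19349 − 548·15571
1 = −548·73618 + 2085·19349
So 19349·2085 ≡ 1 (mod 73618).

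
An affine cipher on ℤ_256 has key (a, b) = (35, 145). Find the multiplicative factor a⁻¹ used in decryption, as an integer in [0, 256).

139

gcd(256, 35) by repeated division:
256 = 7×35 + 11
35 = 3×11 + 2
11 = 5×2 + 1
2 = 2×1 + 0
The gcd is 1. Working backward:
1 = 11 − 5·2
1 = −5·35 + 16·11
1 = 16·256 − 117·35
Hence 35⁻¹ ≡ -117 ≡ 139 (mod 256).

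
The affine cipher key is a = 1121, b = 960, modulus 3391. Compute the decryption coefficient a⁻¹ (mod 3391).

121

Run Euclid on (3391, 1121):
3391 = 3×1121 + 28
1121 = 40×28 + 1
28 = 28×1 + 0
Since gcd(1121, 3391) = 1, back-substitute to write 1 as a combination:
1 = 1121 − 40·28
1 = −40·3391 + 121·1121
So 1121·121 ≡ 1 (mod 3391).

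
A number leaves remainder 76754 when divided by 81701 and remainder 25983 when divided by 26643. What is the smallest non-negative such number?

745843482

Write x = 76754 + 81701·k. Then 81701·k ≡ 25983 − 76754 ≡ 2515 (mod 26643).
Need 81701⁻¹ mod 26643. Extended Euclid on (26643, 1772):
26643 = 15×1772 + 63
1772 = 28×63 + 8
63 = 7×8 + 7
8 = 1×7 + 1
7 = 7×1 + 0
Back-substitute:
1 = 8 − 7
1 = −63 + 8·8
1 = 8·1772 − 225·63
1 = −225·26643 + 3383·1772
81701⁻¹ ≡ 3383 (mod 26643), so k ≡ 3383·2515 ≡ 9128 (mod 26643).
x = 76754 + 81701·9128 = 745843482.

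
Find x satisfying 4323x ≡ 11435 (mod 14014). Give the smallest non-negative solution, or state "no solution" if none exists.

no solution

gcd(4323, 14014):
14014 = 3×4323 + 1045
4323 = 4×1045 + 143
1045 = 7×143 + 44
143 = 3×44 + 11
44 = 4×11 + 0
gcd = 11, but 11 ∤ 11435, so the congruence has no solution.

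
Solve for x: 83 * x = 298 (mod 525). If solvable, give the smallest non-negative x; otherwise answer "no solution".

206

First find gcd(83, 525):
525 = 6×83 + 27
83 = 3×27 + 2
27 = 13×2 + 1
2 = 2×1 + 0
gcd = 1, so a unique solution mod 525 exists.
Back-substitute for the Bézout coefficients:
1 = 27 − 13·2
1 = −13·83 + 40·27
1 = 40·525 − 253·83
So 83·(-253) ≡ 1 (mod 525), giving 83⁻¹ ≡ 272.
x ≡ 83⁻¹·298 ≡ 272·298 ≡ 206 (mod 525).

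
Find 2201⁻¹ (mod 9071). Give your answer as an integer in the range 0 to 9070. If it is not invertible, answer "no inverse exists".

5164

Extended Euclidean algorithm:
9071 = 4·2201 + 267
2201 = 8·267 + 65
267 = 4·65 + 7
65 = 9·7 + 2
7 = 3·2 + 1
2 = 2·1 + 0
Since gcd(2201, 9071) = 1, back-substitute to write 1 as a combination:
1 = 7 − 3·2
1 = −3·65 + 28·7
1 = 28·267 − 115·65
1 = −115·2201 + 948·267
1 = 948·9071 − 3907·2201
So 2201·(-3907) ≡ 1 (mod 9071), and -3907 ≡ 5164 (mod 9071).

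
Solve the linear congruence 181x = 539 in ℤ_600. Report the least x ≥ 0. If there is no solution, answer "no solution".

First find gcd(181, 600):
600 = 3·181 + 57
181 = 3·57 + 10
57 = 5·10 + 7
10 = 1·7 + 3
7 = 2·3 + 1
3 = 3·1 + 0
gcd = 1, so a unique solution mod 600 exists.
Back-substitute for the Bézout coefficients:
1 = 7 − 2·3
1 = −2·10 + 3·7
1 = 3·57 − 17·10
1 = −17·181 + 54·57
1 = 54·600 − 179·181
So 181·(-179) ≡ 1 (mod 600), giving 181⁻¹ ≡ 421.
x ≡ 181⁻¹·539 ≡ 421·539 ≡ 119 (mod 600).

119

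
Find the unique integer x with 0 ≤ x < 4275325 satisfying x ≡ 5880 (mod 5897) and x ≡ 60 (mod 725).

3927385

Write x = 5880 + 5897·k. Then 5897·k ≡ 60 − 5880 ≡ 705 (mod 725).
Need 5897⁻¹ mod 725. Extended Euclid on (725, 97):
725 = 7·97 + 46
97 = 2·46 + 5
46 = 9·5 + 1
5 = 5·1 + 0
Back-substitute:
1 = 46 − 9·5
1 = −9·97 + 19·46
1 = 19·725 − 142·97
5897⁻¹ ≡ 583 (mod 725), so k ≡ 583·705 ≡ 665 (mod 725).
x = 5880 + 5897·665 = 3927385.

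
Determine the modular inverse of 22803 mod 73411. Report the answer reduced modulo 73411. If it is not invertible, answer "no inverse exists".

9114

Run Euclid on (73411, 22803):
73411 = 3·22803 + 5002
22803 = 4·5002 + 2795
5002 = 1·2795 + 2207
2795 = 1·2207 + 588
2207 = 3·588 + 443
588 = 1·443 + 145
443 = 3·145 + 8
145 = 18·8 + 1
8 = 8·1 + 0
gcd = 1, so the inverse exists. Back-substitute:
1 = 145 − 18·8
1 = −18·443 + 55·145
1 = 55·588 − 73·443
1 = −73·2207 + 274·588
1 = 274·2795 − 347·2207
1 = −347·5002 + 621·2795
1 = 621·22803 − 2831·5002
1 = −2831·73411 + 9114·22803
So 22803·9114 ≡ 1 (mod 73411).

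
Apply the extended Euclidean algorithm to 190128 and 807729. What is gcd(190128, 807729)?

Apply Euclid's algorithm to 807729 and 190128:
807729 = 4×190128 + 47217
190128 = 4×47217 + 1260
47217 = 37×1260 + 597
1260 = 2×597 + 66
597 = 9×66 + 3
66 = 22×3 + 0
gcd(190128, 807729) = 3.
Express as a combination:
3 = 597 − 9·66
3 = −9·1260 + 19·597
3 = 19·47217 − 712·1260
3 = −712·190128 + 2867·47217
3 = 2867·807729 − 12180·190128
So 3 = (2867)·807729 + (-12180)·190128.

3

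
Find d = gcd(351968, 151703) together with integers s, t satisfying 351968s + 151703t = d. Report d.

1

Repeated division:
351968 = 2×151703 + 48562
151703 = 3×48562 + 6017
48562 = 8×6017 + 426
6017 = 14×426 + 53
426 = 8×53 + 2
53 = 26×2 + 1
2 = 2×1 + 0
gcd(351968, 151703) = 1.
Working backward:
1 = 53 − 26·2
1 = −26·426 + 209·53
1 = 209·6017 − 2952·426
1 = −2952·48562 + 23825·6017
1 = 23825·151703 − 74427·48562
1 = −74427·351968 + 172679·151703
So 1 = (-74427)·351968 + (172679)·151703.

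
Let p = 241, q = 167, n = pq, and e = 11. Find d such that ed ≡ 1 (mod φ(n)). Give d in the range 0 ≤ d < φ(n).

21731

φ(n) = (p−1)(q−1) = 240·166 = 39840.
Need d with 11·d ≡ 1 (mod 39840). Apply the extended Euclidean algorithm:
39840 = 3621·11 + 9
11 = 1·9 + 2
9 = 4·2 + 1
2 = 2·1 + 0
Back-substitute:
1 = 9 − 4·2
1 = −4·11 + 5·9
1 = 5·39840 − 18109·11
So 11·(-18109) ≡ 1 (mod 39840), hence d ≡ -18109 ≡ 21731 (mod 39840).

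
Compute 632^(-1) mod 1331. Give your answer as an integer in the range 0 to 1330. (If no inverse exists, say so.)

735

gcd(1331, 632) by repeated division:
1331 = 2·632 + 67
632 = 9·67 + 29
67 = 2·29 + 9
29 = 3·9 + 2
9 = 4·2 + 1
2 = 2·1 + 0
gcd = 1, so the inverse exists. Back-substitute:
1 = 9 − 4·2
1 = −4·29 + 13·9
1 = 13·67 − 30·29
1 = −30·632 + 283·67
1 = 283·1331 − 596·632
So 632·(-596) ≡ 1 (mod 1331), and -596 ≡ 735 (mod 1331).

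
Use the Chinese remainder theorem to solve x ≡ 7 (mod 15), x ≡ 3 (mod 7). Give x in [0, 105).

Write x = 7 + 15·k. Then 15·k ≡ 3 − 7 ≡ 3 (mod 7).
Need 15⁻¹ mod 7. Extended Euclid on (7, 1):
7 = 7×1 + 0
15⁻¹ ≡ 1 (mod 7), so k ≡ 1·3 ≡ 3 (mod 7).
x = 7 + 15·3 = 52.

52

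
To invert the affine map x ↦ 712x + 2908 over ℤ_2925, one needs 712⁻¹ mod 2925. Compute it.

gcd(2925, 712) by repeated division:
2925 = 4*712 + 77
712 = 9*77 + 19
77 = 4*19 + 1
19 = 19*1 + 0
The gcd is 1. Working backward:
1 = 77 − 4·19
1 = −4·712 + 37·77
1 = 37·2925 − 152·712
Hence 712⁻¹ ≡ -152 ≡ 2773 (mod 2925).

2773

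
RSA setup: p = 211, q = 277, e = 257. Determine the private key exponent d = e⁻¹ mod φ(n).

35633

φ(n) = (p−1)(q−1) = 210·276 = 57960.
Need d with 257·d ≡ 1 (mod 57960). Apply the extended Euclidean algorithm:
57960 = 225·257 + 135
257 = 1·135 + 122
135 = 1·122 + 13
122 = 9·13 + 5
13 = 2·5 + 3
5 = 1·3 + 2
3 = 1·2 + 1
2 = 2·1 + 0
Back-substitute:
1 = 3 − 2
1 = −5 + 2·3
1 = 2·13 − 5·5
1 = −5·122 + 47·13
1 = 47·135 − 52·122
1 = −52·257 + 99·135
1 = 99·57960 − 22327·257
So 257·(-22327) ≡ 1 (mod 57960), hence d ≡ -22327 ≡ 35633 (mod 57960).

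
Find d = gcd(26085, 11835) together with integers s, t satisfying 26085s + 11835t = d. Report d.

Apply Euclid's algorithm to 26085 and 11835:
26085 = 2×11835 + 2415
11835 = 4×2415 + 2175
2415 = 1×2175 + 240
2175 = 9×240 + 15
240 = 16×15 + 0
gcd(26085, 11835) = 15.
Back-substituting:
15 = 2175 − 9·240
15 = −9·2415 + 10·2175
15 = 10·11835 − 49·2415
15 = −49·26085 + 108·11835
So 15 = (-49)·26085 + (108)·11835.

15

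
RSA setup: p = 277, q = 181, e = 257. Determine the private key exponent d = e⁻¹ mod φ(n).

φ(n) = (p−1)(q−1) = 276·180 = 49680.
Need d with 257·d ≡ 1 (mod 49680). Apply the extended Euclidean algorithm:
49680 = 193×257 + 79
257 = 3×79 + 20
79 = 3×20 + 19
20 = 1×19 + 1
19 = 19×1 + 0
Back-substitute:
1 = 20 − 19
1 = −79 + 4·20
1 = 4·257 − 13·79
1 = −13·49680 + 2513·257
So 257·2513 ≡ 1 (mod 49680), hence d = 2513.

2513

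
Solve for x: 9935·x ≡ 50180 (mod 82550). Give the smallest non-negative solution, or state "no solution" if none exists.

6968

First find gcd(9935, 82550):
82550 = 8·9935 + 3070
9935 = 3·3070 + 725
3070 = 4·725 + 170
725 = 4·170 + 45
170 = 3·45 + 35
45 = 1·35 + 10
35 = 3·10 + 5
10 = 2·5 + 0
gcd = 5 and 5 | 50180, so solutions exist. Divide through by 5: 1987x ≡ 10036 (mod 16510).
Now find 1987⁻¹ mod 16510:
16510 = 8·1987 + 614
1987 = 3·614 + 145
614 = 4·145 + 34
145 = 4·34 + 9
34 = 3·9 + 7
9 = 1·7 + 2
7 = 3·2 + 1
2 = 2·1 + 0
Back-substitute:
1 = 7 − 3·2
1 = −3·9 + 4·7
1 = 4·34 − 15·9
1 = −15·145 + 64·34
1 = 64·614 − 271·145
1 = −271·1987 + 877·614
1 = 877·16510 − 7287·1987
So 1987·(-7287) ≡ 1 (mod 16510), i.e. 1987⁻¹ ≡ 9223.
Then x ≡ 9223·10036 ≡ 6968 (mod 16510); the smallest non-negative solution is x = 6968.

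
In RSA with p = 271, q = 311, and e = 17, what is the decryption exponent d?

73853

φ(n) = (p−1)(q−1) = 270·310 = 83700.
Need d with 17·d ≡ 1 (mod 83700). Apply the extended Euclidean algorithm:
83700 = 4923*17 + 9
17 = 1*9 + 8
9 = 1*8 + 1
8 = 8*1 + 0
Back-substitute:
1 = 9 − 8
1 = −17 + 2·9
1 = 2·83700 − 9847·17
So 17·(-9847) ≡ 1 (mod 83700), hence d ≡ -9847 ≡ 73853 (mod 83700).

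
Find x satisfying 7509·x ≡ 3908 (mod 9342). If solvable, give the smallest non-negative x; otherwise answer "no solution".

gcd(7509, 9342):
9342 = 1×7509 + 1833
7509 = 4×1833 + 177
1833 = 10×177 + 63
177 = 2×63 + 51
63 = 1×51 + 12
51 = 4×12 + 3
12 = 4×3 + 0
gcd = 3, but 3 ∤ 3908, so the congruence has no solution.

no solution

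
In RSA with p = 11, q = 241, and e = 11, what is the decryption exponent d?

φ(n) = (p−1)(q−1) = 10·240 = 2400.
Need d with 11·d ≡ 1 (mod 2400). Apply the extended Euclidean algorithm:
2400 = 218·11 + 2
11 = 5·2 + 1
2 = 2·1 + 0
Back-substitute:
1 = 11 − 5·2
1 = −5·2400 + 1091·11
So 11·1091 ≡ 1 (mod 2400), hence d = 1091.

1091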